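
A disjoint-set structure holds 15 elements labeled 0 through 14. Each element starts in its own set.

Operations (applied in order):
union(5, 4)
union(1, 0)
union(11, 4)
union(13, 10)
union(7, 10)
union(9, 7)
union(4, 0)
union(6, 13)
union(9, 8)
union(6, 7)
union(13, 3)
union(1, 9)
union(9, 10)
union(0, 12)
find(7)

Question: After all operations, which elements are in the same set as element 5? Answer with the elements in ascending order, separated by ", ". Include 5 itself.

Answer: 0, 1, 3, 4, 5, 6, 7, 8, 9, 10, 11, 12, 13

Derivation:
Step 1: union(5, 4) -> merged; set of 5 now {4, 5}
Step 2: union(1, 0) -> merged; set of 1 now {0, 1}
Step 3: union(11, 4) -> merged; set of 11 now {4, 5, 11}
Step 4: union(13, 10) -> merged; set of 13 now {10, 13}
Step 5: union(7, 10) -> merged; set of 7 now {7, 10, 13}
Step 6: union(9, 7) -> merged; set of 9 now {7, 9, 10, 13}
Step 7: union(4, 0) -> merged; set of 4 now {0, 1, 4, 5, 11}
Step 8: union(6, 13) -> merged; set of 6 now {6, 7, 9, 10, 13}
Step 9: union(9, 8) -> merged; set of 9 now {6, 7, 8, 9, 10, 13}
Step 10: union(6, 7) -> already same set; set of 6 now {6, 7, 8, 9, 10, 13}
Step 11: union(13, 3) -> merged; set of 13 now {3, 6, 7, 8, 9, 10, 13}
Step 12: union(1, 9) -> merged; set of 1 now {0, 1, 3, 4, 5, 6, 7, 8, 9, 10, 11, 13}
Step 13: union(9, 10) -> already same set; set of 9 now {0, 1, 3, 4, 5, 6, 7, 8, 9, 10, 11, 13}
Step 14: union(0, 12) -> merged; set of 0 now {0, 1, 3, 4, 5, 6, 7, 8, 9, 10, 11, 12, 13}
Step 15: find(7) -> no change; set of 7 is {0, 1, 3, 4, 5, 6, 7, 8, 9, 10, 11, 12, 13}
Component of 5: {0, 1, 3, 4, 5, 6, 7, 8, 9, 10, 11, 12, 13}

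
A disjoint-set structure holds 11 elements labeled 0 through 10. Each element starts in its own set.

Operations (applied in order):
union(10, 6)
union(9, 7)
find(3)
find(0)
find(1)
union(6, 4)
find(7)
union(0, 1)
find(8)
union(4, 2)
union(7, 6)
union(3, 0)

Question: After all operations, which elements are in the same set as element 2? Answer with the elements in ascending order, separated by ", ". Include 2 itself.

Step 1: union(10, 6) -> merged; set of 10 now {6, 10}
Step 2: union(9, 7) -> merged; set of 9 now {7, 9}
Step 3: find(3) -> no change; set of 3 is {3}
Step 4: find(0) -> no change; set of 0 is {0}
Step 5: find(1) -> no change; set of 1 is {1}
Step 6: union(6, 4) -> merged; set of 6 now {4, 6, 10}
Step 7: find(7) -> no change; set of 7 is {7, 9}
Step 8: union(0, 1) -> merged; set of 0 now {0, 1}
Step 9: find(8) -> no change; set of 8 is {8}
Step 10: union(4, 2) -> merged; set of 4 now {2, 4, 6, 10}
Step 11: union(7, 6) -> merged; set of 7 now {2, 4, 6, 7, 9, 10}
Step 12: union(3, 0) -> merged; set of 3 now {0, 1, 3}
Component of 2: {2, 4, 6, 7, 9, 10}

Answer: 2, 4, 6, 7, 9, 10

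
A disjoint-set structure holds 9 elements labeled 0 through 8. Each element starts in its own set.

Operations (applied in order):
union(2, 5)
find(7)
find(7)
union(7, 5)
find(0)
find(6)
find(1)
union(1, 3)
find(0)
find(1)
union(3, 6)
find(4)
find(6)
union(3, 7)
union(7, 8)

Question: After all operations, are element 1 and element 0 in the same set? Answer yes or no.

Answer: no

Derivation:
Step 1: union(2, 5) -> merged; set of 2 now {2, 5}
Step 2: find(7) -> no change; set of 7 is {7}
Step 3: find(7) -> no change; set of 7 is {7}
Step 4: union(7, 5) -> merged; set of 7 now {2, 5, 7}
Step 5: find(0) -> no change; set of 0 is {0}
Step 6: find(6) -> no change; set of 6 is {6}
Step 7: find(1) -> no change; set of 1 is {1}
Step 8: union(1, 3) -> merged; set of 1 now {1, 3}
Step 9: find(0) -> no change; set of 0 is {0}
Step 10: find(1) -> no change; set of 1 is {1, 3}
Step 11: union(3, 6) -> merged; set of 3 now {1, 3, 6}
Step 12: find(4) -> no change; set of 4 is {4}
Step 13: find(6) -> no change; set of 6 is {1, 3, 6}
Step 14: union(3, 7) -> merged; set of 3 now {1, 2, 3, 5, 6, 7}
Step 15: union(7, 8) -> merged; set of 7 now {1, 2, 3, 5, 6, 7, 8}
Set of 1: {1, 2, 3, 5, 6, 7, 8}; 0 is not a member.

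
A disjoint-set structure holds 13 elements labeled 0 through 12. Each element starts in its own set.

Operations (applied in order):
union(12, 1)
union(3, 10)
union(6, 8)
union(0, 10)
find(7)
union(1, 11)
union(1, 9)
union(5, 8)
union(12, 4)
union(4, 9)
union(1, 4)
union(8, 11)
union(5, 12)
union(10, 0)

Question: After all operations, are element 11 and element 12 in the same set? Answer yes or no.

Answer: yes

Derivation:
Step 1: union(12, 1) -> merged; set of 12 now {1, 12}
Step 2: union(3, 10) -> merged; set of 3 now {3, 10}
Step 3: union(6, 8) -> merged; set of 6 now {6, 8}
Step 4: union(0, 10) -> merged; set of 0 now {0, 3, 10}
Step 5: find(7) -> no change; set of 7 is {7}
Step 6: union(1, 11) -> merged; set of 1 now {1, 11, 12}
Step 7: union(1, 9) -> merged; set of 1 now {1, 9, 11, 12}
Step 8: union(5, 8) -> merged; set of 5 now {5, 6, 8}
Step 9: union(12, 4) -> merged; set of 12 now {1, 4, 9, 11, 12}
Step 10: union(4, 9) -> already same set; set of 4 now {1, 4, 9, 11, 12}
Step 11: union(1, 4) -> already same set; set of 1 now {1, 4, 9, 11, 12}
Step 12: union(8, 11) -> merged; set of 8 now {1, 4, 5, 6, 8, 9, 11, 12}
Step 13: union(5, 12) -> already same set; set of 5 now {1, 4, 5, 6, 8, 9, 11, 12}
Step 14: union(10, 0) -> already same set; set of 10 now {0, 3, 10}
Set of 11: {1, 4, 5, 6, 8, 9, 11, 12}; 12 is a member.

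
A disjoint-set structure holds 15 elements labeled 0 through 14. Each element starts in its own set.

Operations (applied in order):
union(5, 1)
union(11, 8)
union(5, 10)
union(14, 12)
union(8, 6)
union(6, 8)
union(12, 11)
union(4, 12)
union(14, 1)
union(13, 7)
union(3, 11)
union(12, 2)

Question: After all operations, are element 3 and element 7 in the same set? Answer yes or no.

Answer: no

Derivation:
Step 1: union(5, 1) -> merged; set of 5 now {1, 5}
Step 2: union(11, 8) -> merged; set of 11 now {8, 11}
Step 3: union(5, 10) -> merged; set of 5 now {1, 5, 10}
Step 4: union(14, 12) -> merged; set of 14 now {12, 14}
Step 5: union(8, 6) -> merged; set of 8 now {6, 8, 11}
Step 6: union(6, 8) -> already same set; set of 6 now {6, 8, 11}
Step 7: union(12, 11) -> merged; set of 12 now {6, 8, 11, 12, 14}
Step 8: union(4, 12) -> merged; set of 4 now {4, 6, 8, 11, 12, 14}
Step 9: union(14, 1) -> merged; set of 14 now {1, 4, 5, 6, 8, 10, 11, 12, 14}
Step 10: union(13, 7) -> merged; set of 13 now {7, 13}
Step 11: union(3, 11) -> merged; set of 3 now {1, 3, 4, 5, 6, 8, 10, 11, 12, 14}
Step 12: union(12, 2) -> merged; set of 12 now {1, 2, 3, 4, 5, 6, 8, 10, 11, 12, 14}
Set of 3: {1, 2, 3, 4, 5, 6, 8, 10, 11, 12, 14}; 7 is not a member.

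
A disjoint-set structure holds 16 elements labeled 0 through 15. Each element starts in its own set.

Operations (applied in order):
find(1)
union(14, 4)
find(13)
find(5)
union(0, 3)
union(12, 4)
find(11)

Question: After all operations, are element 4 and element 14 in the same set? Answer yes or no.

Step 1: find(1) -> no change; set of 1 is {1}
Step 2: union(14, 4) -> merged; set of 14 now {4, 14}
Step 3: find(13) -> no change; set of 13 is {13}
Step 4: find(5) -> no change; set of 5 is {5}
Step 5: union(0, 3) -> merged; set of 0 now {0, 3}
Step 6: union(12, 4) -> merged; set of 12 now {4, 12, 14}
Step 7: find(11) -> no change; set of 11 is {11}
Set of 4: {4, 12, 14}; 14 is a member.

Answer: yes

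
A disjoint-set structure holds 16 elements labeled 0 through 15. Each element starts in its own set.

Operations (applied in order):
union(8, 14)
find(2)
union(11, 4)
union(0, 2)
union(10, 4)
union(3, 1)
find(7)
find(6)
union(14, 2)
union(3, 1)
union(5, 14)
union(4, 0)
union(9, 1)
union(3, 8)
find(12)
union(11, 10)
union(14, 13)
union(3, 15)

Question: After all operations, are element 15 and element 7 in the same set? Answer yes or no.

Step 1: union(8, 14) -> merged; set of 8 now {8, 14}
Step 2: find(2) -> no change; set of 2 is {2}
Step 3: union(11, 4) -> merged; set of 11 now {4, 11}
Step 4: union(0, 2) -> merged; set of 0 now {0, 2}
Step 5: union(10, 4) -> merged; set of 10 now {4, 10, 11}
Step 6: union(3, 1) -> merged; set of 3 now {1, 3}
Step 7: find(7) -> no change; set of 7 is {7}
Step 8: find(6) -> no change; set of 6 is {6}
Step 9: union(14, 2) -> merged; set of 14 now {0, 2, 8, 14}
Step 10: union(3, 1) -> already same set; set of 3 now {1, 3}
Step 11: union(5, 14) -> merged; set of 5 now {0, 2, 5, 8, 14}
Step 12: union(4, 0) -> merged; set of 4 now {0, 2, 4, 5, 8, 10, 11, 14}
Step 13: union(9, 1) -> merged; set of 9 now {1, 3, 9}
Step 14: union(3, 8) -> merged; set of 3 now {0, 1, 2, 3, 4, 5, 8, 9, 10, 11, 14}
Step 15: find(12) -> no change; set of 12 is {12}
Step 16: union(11, 10) -> already same set; set of 11 now {0, 1, 2, 3, 4, 5, 8, 9, 10, 11, 14}
Step 17: union(14, 13) -> merged; set of 14 now {0, 1, 2, 3, 4, 5, 8, 9, 10, 11, 13, 14}
Step 18: union(3, 15) -> merged; set of 3 now {0, 1, 2, 3, 4, 5, 8, 9, 10, 11, 13, 14, 15}
Set of 15: {0, 1, 2, 3, 4, 5, 8, 9, 10, 11, 13, 14, 15}; 7 is not a member.

Answer: no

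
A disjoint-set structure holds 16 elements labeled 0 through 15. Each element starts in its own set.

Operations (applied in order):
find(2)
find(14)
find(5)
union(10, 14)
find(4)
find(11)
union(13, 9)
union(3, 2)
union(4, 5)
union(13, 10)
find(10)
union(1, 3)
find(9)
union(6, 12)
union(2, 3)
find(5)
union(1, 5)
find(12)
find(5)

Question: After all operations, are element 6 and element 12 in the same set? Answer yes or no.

Answer: yes

Derivation:
Step 1: find(2) -> no change; set of 2 is {2}
Step 2: find(14) -> no change; set of 14 is {14}
Step 3: find(5) -> no change; set of 5 is {5}
Step 4: union(10, 14) -> merged; set of 10 now {10, 14}
Step 5: find(4) -> no change; set of 4 is {4}
Step 6: find(11) -> no change; set of 11 is {11}
Step 7: union(13, 9) -> merged; set of 13 now {9, 13}
Step 8: union(3, 2) -> merged; set of 3 now {2, 3}
Step 9: union(4, 5) -> merged; set of 4 now {4, 5}
Step 10: union(13, 10) -> merged; set of 13 now {9, 10, 13, 14}
Step 11: find(10) -> no change; set of 10 is {9, 10, 13, 14}
Step 12: union(1, 3) -> merged; set of 1 now {1, 2, 3}
Step 13: find(9) -> no change; set of 9 is {9, 10, 13, 14}
Step 14: union(6, 12) -> merged; set of 6 now {6, 12}
Step 15: union(2, 3) -> already same set; set of 2 now {1, 2, 3}
Step 16: find(5) -> no change; set of 5 is {4, 5}
Step 17: union(1, 5) -> merged; set of 1 now {1, 2, 3, 4, 5}
Step 18: find(12) -> no change; set of 12 is {6, 12}
Step 19: find(5) -> no change; set of 5 is {1, 2, 3, 4, 5}
Set of 6: {6, 12}; 12 is a member.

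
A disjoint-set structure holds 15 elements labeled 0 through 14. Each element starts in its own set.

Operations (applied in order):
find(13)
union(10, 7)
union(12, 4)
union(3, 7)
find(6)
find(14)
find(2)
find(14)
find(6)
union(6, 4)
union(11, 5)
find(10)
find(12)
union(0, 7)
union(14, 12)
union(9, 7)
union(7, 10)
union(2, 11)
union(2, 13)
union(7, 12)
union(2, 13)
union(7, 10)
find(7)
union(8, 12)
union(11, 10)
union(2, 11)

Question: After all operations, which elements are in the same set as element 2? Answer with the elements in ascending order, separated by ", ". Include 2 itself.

Step 1: find(13) -> no change; set of 13 is {13}
Step 2: union(10, 7) -> merged; set of 10 now {7, 10}
Step 3: union(12, 4) -> merged; set of 12 now {4, 12}
Step 4: union(3, 7) -> merged; set of 3 now {3, 7, 10}
Step 5: find(6) -> no change; set of 6 is {6}
Step 6: find(14) -> no change; set of 14 is {14}
Step 7: find(2) -> no change; set of 2 is {2}
Step 8: find(14) -> no change; set of 14 is {14}
Step 9: find(6) -> no change; set of 6 is {6}
Step 10: union(6, 4) -> merged; set of 6 now {4, 6, 12}
Step 11: union(11, 5) -> merged; set of 11 now {5, 11}
Step 12: find(10) -> no change; set of 10 is {3, 7, 10}
Step 13: find(12) -> no change; set of 12 is {4, 6, 12}
Step 14: union(0, 7) -> merged; set of 0 now {0, 3, 7, 10}
Step 15: union(14, 12) -> merged; set of 14 now {4, 6, 12, 14}
Step 16: union(9, 7) -> merged; set of 9 now {0, 3, 7, 9, 10}
Step 17: union(7, 10) -> already same set; set of 7 now {0, 3, 7, 9, 10}
Step 18: union(2, 11) -> merged; set of 2 now {2, 5, 11}
Step 19: union(2, 13) -> merged; set of 2 now {2, 5, 11, 13}
Step 20: union(7, 12) -> merged; set of 7 now {0, 3, 4, 6, 7, 9, 10, 12, 14}
Step 21: union(2, 13) -> already same set; set of 2 now {2, 5, 11, 13}
Step 22: union(7, 10) -> already same set; set of 7 now {0, 3, 4, 6, 7, 9, 10, 12, 14}
Step 23: find(7) -> no change; set of 7 is {0, 3, 4, 6, 7, 9, 10, 12, 14}
Step 24: union(8, 12) -> merged; set of 8 now {0, 3, 4, 6, 7, 8, 9, 10, 12, 14}
Step 25: union(11, 10) -> merged; set of 11 now {0, 2, 3, 4, 5, 6, 7, 8, 9, 10, 11, 12, 13, 14}
Step 26: union(2, 11) -> already same set; set of 2 now {0, 2, 3, 4, 5, 6, 7, 8, 9, 10, 11, 12, 13, 14}
Component of 2: {0, 2, 3, 4, 5, 6, 7, 8, 9, 10, 11, 12, 13, 14}

Answer: 0, 2, 3, 4, 5, 6, 7, 8, 9, 10, 11, 12, 13, 14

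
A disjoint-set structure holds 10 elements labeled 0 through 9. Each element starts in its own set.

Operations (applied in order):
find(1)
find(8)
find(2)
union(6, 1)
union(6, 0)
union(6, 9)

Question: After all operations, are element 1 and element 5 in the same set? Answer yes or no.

Step 1: find(1) -> no change; set of 1 is {1}
Step 2: find(8) -> no change; set of 8 is {8}
Step 3: find(2) -> no change; set of 2 is {2}
Step 4: union(6, 1) -> merged; set of 6 now {1, 6}
Step 5: union(6, 0) -> merged; set of 6 now {0, 1, 6}
Step 6: union(6, 9) -> merged; set of 6 now {0, 1, 6, 9}
Set of 1: {0, 1, 6, 9}; 5 is not a member.

Answer: no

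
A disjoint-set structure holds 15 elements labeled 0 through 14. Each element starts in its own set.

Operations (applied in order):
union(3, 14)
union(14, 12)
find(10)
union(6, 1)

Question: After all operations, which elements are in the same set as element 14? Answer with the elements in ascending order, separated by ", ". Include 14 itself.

Step 1: union(3, 14) -> merged; set of 3 now {3, 14}
Step 2: union(14, 12) -> merged; set of 14 now {3, 12, 14}
Step 3: find(10) -> no change; set of 10 is {10}
Step 4: union(6, 1) -> merged; set of 6 now {1, 6}
Component of 14: {3, 12, 14}

Answer: 3, 12, 14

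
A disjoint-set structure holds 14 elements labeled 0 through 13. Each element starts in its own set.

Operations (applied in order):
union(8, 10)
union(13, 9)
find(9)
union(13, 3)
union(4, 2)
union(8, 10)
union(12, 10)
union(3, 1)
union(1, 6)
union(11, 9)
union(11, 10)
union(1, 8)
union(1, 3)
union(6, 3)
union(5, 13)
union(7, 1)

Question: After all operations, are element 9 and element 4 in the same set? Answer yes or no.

Step 1: union(8, 10) -> merged; set of 8 now {8, 10}
Step 2: union(13, 9) -> merged; set of 13 now {9, 13}
Step 3: find(9) -> no change; set of 9 is {9, 13}
Step 4: union(13, 3) -> merged; set of 13 now {3, 9, 13}
Step 5: union(4, 2) -> merged; set of 4 now {2, 4}
Step 6: union(8, 10) -> already same set; set of 8 now {8, 10}
Step 7: union(12, 10) -> merged; set of 12 now {8, 10, 12}
Step 8: union(3, 1) -> merged; set of 3 now {1, 3, 9, 13}
Step 9: union(1, 6) -> merged; set of 1 now {1, 3, 6, 9, 13}
Step 10: union(11, 9) -> merged; set of 11 now {1, 3, 6, 9, 11, 13}
Step 11: union(11, 10) -> merged; set of 11 now {1, 3, 6, 8, 9, 10, 11, 12, 13}
Step 12: union(1, 8) -> already same set; set of 1 now {1, 3, 6, 8, 9, 10, 11, 12, 13}
Step 13: union(1, 3) -> already same set; set of 1 now {1, 3, 6, 8, 9, 10, 11, 12, 13}
Step 14: union(6, 3) -> already same set; set of 6 now {1, 3, 6, 8, 9, 10, 11, 12, 13}
Step 15: union(5, 13) -> merged; set of 5 now {1, 3, 5, 6, 8, 9, 10, 11, 12, 13}
Step 16: union(7, 1) -> merged; set of 7 now {1, 3, 5, 6, 7, 8, 9, 10, 11, 12, 13}
Set of 9: {1, 3, 5, 6, 7, 8, 9, 10, 11, 12, 13}; 4 is not a member.

Answer: no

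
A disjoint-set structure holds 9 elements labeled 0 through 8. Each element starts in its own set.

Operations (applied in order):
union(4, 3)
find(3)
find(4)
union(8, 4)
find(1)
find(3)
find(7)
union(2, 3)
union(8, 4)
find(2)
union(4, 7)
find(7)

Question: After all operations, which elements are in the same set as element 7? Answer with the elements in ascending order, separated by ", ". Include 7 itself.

Step 1: union(4, 3) -> merged; set of 4 now {3, 4}
Step 2: find(3) -> no change; set of 3 is {3, 4}
Step 3: find(4) -> no change; set of 4 is {3, 4}
Step 4: union(8, 4) -> merged; set of 8 now {3, 4, 8}
Step 5: find(1) -> no change; set of 1 is {1}
Step 6: find(3) -> no change; set of 3 is {3, 4, 8}
Step 7: find(7) -> no change; set of 7 is {7}
Step 8: union(2, 3) -> merged; set of 2 now {2, 3, 4, 8}
Step 9: union(8, 4) -> already same set; set of 8 now {2, 3, 4, 8}
Step 10: find(2) -> no change; set of 2 is {2, 3, 4, 8}
Step 11: union(4, 7) -> merged; set of 4 now {2, 3, 4, 7, 8}
Step 12: find(7) -> no change; set of 7 is {2, 3, 4, 7, 8}
Component of 7: {2, 3, 4, 7, 8}

Answer: 2, 3, 4, 7, 8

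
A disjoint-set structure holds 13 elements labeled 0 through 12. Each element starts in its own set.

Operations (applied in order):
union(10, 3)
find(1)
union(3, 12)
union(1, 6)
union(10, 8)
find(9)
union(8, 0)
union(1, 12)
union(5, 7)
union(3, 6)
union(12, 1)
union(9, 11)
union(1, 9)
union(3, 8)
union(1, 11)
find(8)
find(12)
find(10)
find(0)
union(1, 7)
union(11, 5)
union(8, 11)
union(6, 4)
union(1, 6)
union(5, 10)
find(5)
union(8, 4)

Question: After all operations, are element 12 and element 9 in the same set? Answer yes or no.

Answer: yes

Derivation:
Step 1: union(10, 3) -> merged; set of 10 now {3, 10}
Step 2: find(1) -> no change; set of 1 is {1}
Step 3: union(3, 12) -> merged; set of 3 now {3, 10, 12}
Step 4: union(1, 6) -> merged; set of 1 now {1, 6}
Step 5: union(10, 8) -> merged; set of 10 now {3, 8, 10, 12}
Step 6: find(9) -> no change; set of 9 is {9}
Step 7: union(8, 0) -> merged; set of 8 now {0, 3, 8, 10, 12}
Step 8: union(1, 12) -> merged; set of 1 now {0, 1, 3, 6, 8, 10, 12}
Step 9: union(5, 7) -> merged; set of 5 now {5, 7}
Step 10: union(3, 6) -> already same set; set of 3 now {0, 1, 3, 6, 8, 10, 12}
Step 11: union(12, 1) -> already same set; set of 12 now {0, 1, 3, 6, 8, 10, 12}
Step 12: union(9, 11) -> merged; set of 9 now {9, 11}
Step 13: union(1, 9) -> merged; set of 1 now {0, 1, 3, 6, 8, 9, 10, 11, 12}
Step 14: union(3, 8) -> already same set; set of 3 now {0, 1, 3, 6, 8, 9, 10, 11, 12}
Step 15: union(1, 11) -> already same set; set of 1 now {0, 1, 3, 6, 8, 9, 10, 11, 12}
Step 16: find(8) -> no change; set of 8 is {0, 1, 3, 6, 8, 9, 10, 11, 12}
Step 17: find(12) -> no change; set of 12 is {0, 1, 3, 6, 8, 9, 10, 11, 12}
Step 18: find(10) -> no change; set of 10 is {0, 1, 3, 6, 8, 9, 10, 11, 12}
Step 19: find(0) -> no change; set of 0 is {0, 1, 3, 6, 8, 9, 10, 11, 12}
Step 20: union(1, 7) -> merged; set of 1 now {0, 1, 3, 5, 6, 7, 8, 9, 10, 11, 12}
Step 21: union(11, 5) -> already same set; set of 11 now {0, 1, 3, 5, 6, 7, 8, 9, 10, 11, 12}
Step 22: union(8, 11) -> already same set; set of 8 now {0, 1, 3, 5, 6, 7, 8, 9, 10, 11, 12}
Step 23: union(6, 4) -> merged; set of 6 now {0, 1, 3, 4, 5, 6, 7, 8, 9, 10, 11, 12}
Step 24: union(1, 6) -> already same set; set of 1 now {0, 1, 3, 4, 5, 6, 7, 8, 9, 10, 11, 12}
Step 25: union(5, 10) -> already same set; set of 5 now {0, 1, 3, 4, 5, 6, 7, 8, 9, 10, 11, 12}
Step 26: find(5) -> no change; set of 5 is {0, 1, 3, 4, 5, 6, 7, 8, 9, 10, 11, 12}
Step 27: union(8, 4) -> already same set; set of 8 now {0, 1, 3, 4, 5, 6, 7, 8, 9, 10, 11, 12}
Set of 12: {0, 1, 3, 4, 5, 6, 7, 8, 9, 10, 11, 12}; 9 is a member.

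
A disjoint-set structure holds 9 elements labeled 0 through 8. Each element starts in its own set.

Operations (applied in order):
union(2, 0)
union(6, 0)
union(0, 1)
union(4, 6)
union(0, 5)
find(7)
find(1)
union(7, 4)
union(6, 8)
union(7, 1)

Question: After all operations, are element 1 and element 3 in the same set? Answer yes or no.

Answer: no

Derivation:
Step 1: union(2, 0) -> merged; set of 2 now {0, 2}
Step 2: union(6, 0) -> merged; set of 6 now {0, 2, 6}
Step 3: union(0, 1) -> merged; set of 0 now {0, 1, 2, 6}
Step 4: union(4, 6) -> merged; set of 4 now {0, 1, 2, 4, 6}
Step 5: union(0, 5) -> merged; set of 0 now {0, 1, 2, 4, 5, 6}
Step 6: find(7) -> no change; set of 7 is {7}
Step 7: find(1) -> no change; set of 1 is {0, 1, 2, 4, 5, 6}
Step 8: union(7, 4) -> merged; set of 7 now {0, 1, 2, 4, 5, 6, 7}
Step 9: union(6, 8) -> merged; set of 6 now {0, 1, 2, 4, 5, 6, 7, 8}
Step 10: union(7, 1) -> already same set; set of 7 now {0, 1, 2, 4, 5, 6, 7, 8}
Set of 1: {0, 1, 2, 4, 5, 6, 7, 8}; 3 is not a member.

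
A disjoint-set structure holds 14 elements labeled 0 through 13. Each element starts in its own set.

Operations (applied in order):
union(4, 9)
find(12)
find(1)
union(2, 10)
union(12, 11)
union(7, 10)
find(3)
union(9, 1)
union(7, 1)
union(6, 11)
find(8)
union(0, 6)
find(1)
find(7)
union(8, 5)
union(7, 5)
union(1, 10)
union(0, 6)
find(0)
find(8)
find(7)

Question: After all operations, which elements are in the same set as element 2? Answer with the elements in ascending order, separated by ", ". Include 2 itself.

Answer: 1, 2, 4, 5, 7, 8, 9, 10

Derivation:
Step 1: union(4, 9) -> merged; set of 4 now {4, 9}
Step 2: find(12) -> no change; set of 12 is {12}
Step 3: find(1) -> no change; set of 1 is {1}
Step 4: union(2, 10) -> merged; set of 2 now {2, 10}
Step 5: union(12, 11) -> merged; set of 12 now {11, 12}
Step 6: union(7, 10) -> merged; set of 7 now {2, 7, 10}
Step 7: find(3) -> no change; set of 3 is {3}
Step 8: union(9, 1) -> merged; set of 9 now {1, 4, 9}
Step 9: union(7, 1) -> merged; set of 7 now {1, 2, 4, 7, 9, 10}
Step 10: union(6, 11) -> merged; set of 6 now {6, 11, 12}
Step 11: find(8) -> no change; set of 8 is {8}
Step 12: union(0, 6) -> merged; set of 0 now {0, 6, 11, 12}
Step 13: find(1) -> no change; set of 1 is {1, 2, 4, 7, 9, 10}
Step 14: find(7) -> no change; set of 7 is {1, 2, 4, 7, 9, 10}
Step 15: union(8, 5) -> merged; set of 8 now {5, 8}
Step 16: union(7, 5) -> merged; set of 7 now {1, 2, 4, 5, 7, 8, 9, 10}
Step 17: union(1, 10) -> already same set; set of 1 now {1, 2, 4, 5, 7, 8, 9, 10}
Step 18: union(0, 6) -> already same set; set of 0 now {0, 6, 11, 12}
Step 19: find(0) -> no change; set of 0 is {0, 6, 11, 12}
Step 20: find(8) -> no change; set of 8 is {1, 2, 4, 5, 7, 8, 9, 10}
Step 21: find(7) -> no change; set of 7 is {1, 2, 4, 5, 7, 8, 9, 10}
Component of 2: {1, 2, 4, 5, 7, 8, 9, 10}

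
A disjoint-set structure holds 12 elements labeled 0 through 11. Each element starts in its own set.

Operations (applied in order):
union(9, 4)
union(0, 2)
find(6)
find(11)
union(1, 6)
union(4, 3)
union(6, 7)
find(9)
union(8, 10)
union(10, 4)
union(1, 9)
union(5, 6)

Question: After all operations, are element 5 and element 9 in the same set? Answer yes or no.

Step 1: union(9, 4) -> merged; set of 9 now {4, 9}
Step 2: union(0, 2) -> merged; set of 0 now {0, 2}
Step 3: find(6) -> no change; set of 6 is {6}
Step 4: find(11) -> no change; set of 11 is {11}
Step 5: union(1, 6) -> merged; set of 1 now {1, 6}
Step 6: union(4, 3) -> merged; set of 4 now {3, 4, 9}
Step 7: union(6, 7) -> merged; set of 6 now {1, 6, 7}
Step 8: find(9) -> no change; set of 9 is {3, 4, 9}
Step 9: union(8, 10) -> merged; set of 8 now {8, 10}
Step 10: union(10, 4) -> merged; set of 10 now {3, 4, 8, 9, 10}
Step 11: union(1, 9) -> merged; set of 1 now {1, 3, 4, 6, 7, 8, 9, 10}
Step 12: union(5, 6) -> merged; set of 5 now {1, 3, 4, 5, 6, 7, 8, 9, 10}
Set of 5: {1, 3, 4, 5, 6, 7, 8, 9, 10}; 9 is a member.

Answer: yes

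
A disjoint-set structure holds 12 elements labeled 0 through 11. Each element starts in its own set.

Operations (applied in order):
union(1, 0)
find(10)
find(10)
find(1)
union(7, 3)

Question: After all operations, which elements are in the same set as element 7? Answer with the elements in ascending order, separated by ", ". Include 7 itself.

Answer: 3, 7

Derivation:
Step 1: union(1, 0) -> merged; set of 1 now {0, 1}
Step 2: find(10) -> no change; set of 10 is {10}
Step 3: find(10) -> no change; set of 10 is {10}
Step 4: find(1) -> no change; set of 1 is {0, 1}
Step 5: union(7, 3) -> merged; set of 7 now {3, 7}
Component of 7: {3, 7}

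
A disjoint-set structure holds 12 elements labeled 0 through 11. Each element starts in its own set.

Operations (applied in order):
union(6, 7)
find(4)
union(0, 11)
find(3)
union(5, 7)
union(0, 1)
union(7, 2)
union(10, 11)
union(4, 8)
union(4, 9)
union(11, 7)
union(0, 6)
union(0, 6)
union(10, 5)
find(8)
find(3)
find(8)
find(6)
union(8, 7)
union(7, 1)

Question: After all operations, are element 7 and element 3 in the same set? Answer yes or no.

Answer: no

Derivation:
Step 1: union(6, 7) -> merged; set of 6 now {6, 7}
Step 2: find(4) -> no change; set of 4 is {4}
Step 3: union(0, 11) -> merged; set of 0 now {0, 11}
Step 4: find(3) -> no change; set of 3 is {3}
Step 5: union(5, 7) -> merged; set of 5 now {5, 6, 7}
Step 6: union(0, 1) -> merged; set of 0 now {0, 1, 11}
Step 7: union(7, 2) -> merged; set of 7 now {2, 5, 6, 7}
Step 8: union(10, 11) -> merged; set of 10 now {0, 1, 10, 11}
Step 9: union(4, 8) -> merged; set of 4 now {4, 8}
Step 10: union(4, 9) -> merged; set of 4 now {4, 8, 9}
Step 11: union(11, 7) -> merged; set of 11 now {0, 1, 2, 5, 6, 7, 10, 11}
Step 12: union(0, 6) -> already same set; set of 0 now {0, 1, 2, 5, 6, 7, 10, 11}
Step 13: union(0, 6) -> already same set; set of 0 now {0, 1, 2, 5, 6, 7, 10, 11}
Step 14: union(10, 5) -> already same set; set of 10 now {0, 1, 2, 5, 6, 7, 10, 11}
Step 15: find(8) -> no change; set of 8 is {4, 8, 9}
Step 16: find(3) -> no change; set of 3 is {3}
Step 17: find(8) -> no change; set of 8 is {4, 8, 9}
Step 18: find(6) -> no change; set of 6 is {0, 1, 2, 5, 6, 7, 10, 11}
Step 19: union(8, 7) -> merged; set of 8 now {0, 1, 2, 4, 5, 6, 7, 8, 9, 10, 11}
Step 20: union(7, 1) -> already same set; set of 7 now {0, 1, 2, 4, 5, 6, 7, 8, 9, 10, 11}
Set of 7: {0, 1, 2, 4, 5, 6, 7, 8, 9, 10, 11}; 3 is not a member.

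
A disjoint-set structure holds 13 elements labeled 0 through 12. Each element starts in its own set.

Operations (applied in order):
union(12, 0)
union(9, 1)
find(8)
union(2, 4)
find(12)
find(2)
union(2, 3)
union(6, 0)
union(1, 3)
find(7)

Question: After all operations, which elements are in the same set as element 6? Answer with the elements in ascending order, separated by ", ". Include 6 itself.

Answer: 0, 6, 12

Derivation:
Step 1: union(12, 0) -> merged; set of 12 now {0, 12}
Step 2: union(9, 1) -> merged; set of 9 now {1, 9}
Step 3: find(8) -> no change; set of 8 is {8}
Step 4: union(2, 4) -> merged; set of 2 now {2, 4}
Step 5: find(12) -> no change; set of 12 is {0, 12}
Step 6: find(2) -> no change; set of 2 is {2, 4}
Step 7: union(2, 3) -> merged; set of 2 now {2, 3, 4}
Step 8: union(6, 0) -> merged; set of 6 now {0, 6, 12}
Step 9: union(1, 3) -> merged; set of 1 now {1, 2, 3, 4, 9}
Step 10: find(7) -> no change; set of 7 is {7}
Component of 6: {0, 6, 12}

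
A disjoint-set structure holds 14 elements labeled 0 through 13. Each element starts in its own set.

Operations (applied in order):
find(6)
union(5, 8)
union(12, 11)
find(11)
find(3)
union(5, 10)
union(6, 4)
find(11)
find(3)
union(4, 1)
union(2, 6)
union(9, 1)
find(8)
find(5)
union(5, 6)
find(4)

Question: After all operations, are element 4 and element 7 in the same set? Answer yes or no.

Step 1: find(6) -> no change; set of 6 is {6}
Step 2: union(5, 8) -> merged; set of 5 now {5, 8}
Step 3: union(12, 11) -> merged; set of 12 now {11, 12}
Step 4: find(11) -> no change; set of 11 is {11, 12}
Step 5: find(3) -> no change; set of 3 is {3}
Step 6: union(5, 10) -> merged; set of 5 now {5, 8, 10}
Step 7: union(6, 4) -> merged; set of 6 now {4, 6}
Step 8: find(11) -> no change; set of 11 is {11, 12}
Step 9: find(3) -> no change; set of 3 is {3}
Step 10: union(4, 1) -> merged; set of 4 now {1, 4, 6}
Step 11: union(2, 6) -> merged; set of 2 now {1, 2, 4, 6}
Step 12: union(9, 1) -> merged; set of 9 now {1, 2, 4, 6, 9}
Step 13: find(8) -> no change; set of 8 is {5, 8, 10}
Step 14: find(5) -> no change; set of 5 is {5, 8, 10}
Step 15: union(5, 6) -> merged; set of 5 now {1, 2, 4, 5, 6, 8, 9, 10}
Step 16: find(4) -> no change; set of 4 is {1, 2, 4, 5, 6, 8, 9, 10}
Set of 4: {1, 2, 4, 5, 6, 8, 9, 10}; 7 is not a member.

Answer: no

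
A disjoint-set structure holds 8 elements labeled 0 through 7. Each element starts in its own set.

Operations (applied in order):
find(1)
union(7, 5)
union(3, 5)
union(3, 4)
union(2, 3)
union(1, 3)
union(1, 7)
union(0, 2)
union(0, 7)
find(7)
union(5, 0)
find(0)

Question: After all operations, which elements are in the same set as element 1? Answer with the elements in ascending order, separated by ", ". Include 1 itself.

Answer: 0, 1, 2, 3, 4, 5, 7

Derivation:
Step 1: find(1) -> no change; set of 1 is {1}
Step 2: union(7, 5) -> merged; set of 7 now {5, 7}
Step 3: union(3, 5) -> merged; set of 3 now {3, 5, 7}
Step 4: union(3, 4) -> merged; set of 3 now {3, 4, 5, 7}
Step 5: union(2, 3) -> merged; set of 2 now {2, 3, 4, 5, 7}
Step 6: union(1, 3) -> merged; set of 1 now {1, 2, 3, 4, 5, 7}
Step 7: union(1, 7) -> already same set; set of 1 now {1, 2, 3, 4, 5, 7}
Step 8: union(0, 2) -> merged; set of 0 now {0, 1, 2, 3, 4, 5, 7}
Step 9: union(0, 7) -> already same set; set of 0 now {0, 1, 2, 3, 4, 5, 7}
Step 10: find(7) -> no change; set of 7 is {0, 1, 2, 3, 4, 5, 7}
Step 11: union(5, 0) -> already same set; set of 5 now {0, 1, 2, 3, 4, 5, 7}
Step 12: find(0) -> no change; set of 0 is {0, 1, 2, 3, 4, 5, 7}
Component of 1: {0, 1, 2, 3, 4, 5, 7}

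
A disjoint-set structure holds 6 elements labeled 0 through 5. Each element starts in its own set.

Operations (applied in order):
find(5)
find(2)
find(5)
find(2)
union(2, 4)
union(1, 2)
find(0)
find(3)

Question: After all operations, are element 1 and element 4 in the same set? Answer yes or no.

Answer: yes

Derivation:
Step 1: find(5) -> no change; set of 5 is {5}
Step 2: find(2) -> no change; set of 2 is {2}
Step 3: find(5) -> no change; set of 5 is {5}
Step 4: find(2) -> no change; set of 2 is {2}
Step 5: union(2, 4) -> merged; set of 2 now {2, 4}
Step 6: union(1, 2) -> merged; set of 1 now {1, 2, 4}
Step 7: find(0) -> no change; set of 0 is {0}
Step 8: find(3) -> no change; set of 3 is {3}
Set of 1: {1, 2, 4}; 4 is a member.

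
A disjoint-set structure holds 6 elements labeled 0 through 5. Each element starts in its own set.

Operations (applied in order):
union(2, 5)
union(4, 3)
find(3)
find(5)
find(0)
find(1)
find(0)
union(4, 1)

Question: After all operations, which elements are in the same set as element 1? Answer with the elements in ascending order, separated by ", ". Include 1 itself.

Step 1: union(2, 5) -> merged; set of 2 now {2, 5}
Step 2: union(4, 3) -> merged; set of 4 now {3, 4}
Step 3: find(3) -> no change; set of 3 is {3, 4}
Step 4: find(5) -> no change; set of 5 is {2, 5}
Step 5: find(0) -> no change; set of 0 is {0}
Step 6: find(1) -> no change; set of 1 is {1}
Step 7: find(0) -> no change; set of 0 is {0}
Step 8: union(4, 1) -> merged; set of 4 now {1, 3, 4}
Component of 1: {1, 3, 4}

Answer: 1, 3, 4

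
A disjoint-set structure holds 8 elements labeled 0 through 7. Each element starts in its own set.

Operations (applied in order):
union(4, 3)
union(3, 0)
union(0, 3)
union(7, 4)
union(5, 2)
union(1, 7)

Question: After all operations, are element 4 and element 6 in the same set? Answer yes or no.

Step 1: union(4, 3) -> merged; set of 4 now {3, 4}
Step 2: union(3, 0) -> merged; set of 3 now {0, 3, 4}
Step 3: union(0, 3) -> already same set; set of 0 now {0, 3, 4}
Step 4: union(7, 4) -> merged; set of 7 now {0, 3, 4, 7}
Step 5: union(5, 2) -> merged; set of 5 now {2, 5}
Step 6: union(1, 7) -> merged; set of 1 now {0, 1, 3, 4, 7}
Set of 4: {0, 1, 3, 4, 7}; 6 is not a member.

Answer: no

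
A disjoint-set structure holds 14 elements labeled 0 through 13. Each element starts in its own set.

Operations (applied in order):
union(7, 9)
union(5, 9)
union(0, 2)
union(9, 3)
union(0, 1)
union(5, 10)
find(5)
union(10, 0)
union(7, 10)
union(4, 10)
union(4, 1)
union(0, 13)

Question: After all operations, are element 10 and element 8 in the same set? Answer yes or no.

Answer: no

Derivation:
Step 1: union(7, 9) -> merged; set of 7 now {7, 9}
Step 2: union(5, 9) -> merged; set of 5 now {5, 7, 9}
Step 3: union(0, 2) -> merged; set of 0 now {0, 2}
Step 4: union(9, 3) -> merged; set of 9 now {3, 5, 7, 9}
Step 5: union(0, 1) -> merged; set of 0 now {0, 1, 2}
Step 6: union(5, 10) -> merged; set of 5 now {3, 5, 7, 9, 10}
Step 7: find(5) -> no change; set of 5 is {3, 5, 7, 9, 10}
Step 8: union(10, 0) -> merged; set of 10 now {0, 1, 2, 3, 5, 7, 9, 10}
Step 9: union(7, 10) -> already same set; set of 7 now {0, 1, 2, 3, 5, 7, 9, 10}
Step 10: union(4, 10) -> merged; set of 4 now {0, 1, 2, 3, 4, 5, 7, 9, 10}
Step 11: union(4, 1) -> already same set; set of 4 now {0, 1, 2, 3, 4, 5, 7, 9, 10}
Step 12: union(0, 13) -> merged; set of 0 now {0, 1, 2, 3, 4, 5, 7, 9, 10, 13}
Set of 10: {0, 1, 2, 3, 4, 5, 7, 9, 10, 13}; 8 is not a member.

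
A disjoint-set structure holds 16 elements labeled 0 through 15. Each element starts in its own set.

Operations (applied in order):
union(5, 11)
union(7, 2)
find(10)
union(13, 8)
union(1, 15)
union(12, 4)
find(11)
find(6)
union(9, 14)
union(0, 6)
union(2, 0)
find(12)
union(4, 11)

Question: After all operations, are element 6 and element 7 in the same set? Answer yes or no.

Step 1: union(5, 11) -> merged; set of 5 now {5, 11}
Step 2: union(7, 2) -> merged; set of 7 now {2, 7}
Step 3: find(10) -> no change; set of 10 is {10}
Step 4: union(13, 8) -> merged; set of 13 now {8, 13}
Step 5: union(1, 15) -> merged; set of 1 now {1, 15}
Step 6: union(12, 4) -> merged; set of 12 now {4, 12}
Step 7: find(11) -> no change; set of 11 is {5, 11}
Step 8: find(6) -> no change; set of 6 is {6}
Step 9: union(9, 14) -> merged; set of 9 now {9, 14}
Step 10: union(0, 6) -> merged; set of 0 now {0, 6}
Step 11: union(2, 0) -> merged; set of 2 now {0, 2, 6, 7}
Step 12: find(12) -> no change; set of 12 is {4, 12}
Step 13: union(4, 11) -> merged; set of 4 now {4, 5, 11, 12}
Set of 6: {0, 2, 6, 7}; 7 is a member.

Answer: yes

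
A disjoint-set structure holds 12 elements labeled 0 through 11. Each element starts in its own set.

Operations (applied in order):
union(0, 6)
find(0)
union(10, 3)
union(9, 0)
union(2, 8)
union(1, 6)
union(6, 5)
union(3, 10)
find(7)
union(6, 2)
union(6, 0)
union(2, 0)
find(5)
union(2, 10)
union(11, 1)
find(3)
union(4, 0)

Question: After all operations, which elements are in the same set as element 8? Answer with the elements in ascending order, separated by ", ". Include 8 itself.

Step 1: union(0, 6) -> merged; set of 0 now {0, 6}
Step 2: find(0) -> no change; set of 0 is {0, 6}
Step 3: union(10, 3) -> merged; set of 10 now {3, 10}
Step 4: union(9, 0) -> merged; set of 9 now {0, 6, 9}
Step 5: union(2, 8) -> merged; set of 2 now {2, 8}
Step 6: union(1, 6) -> merged; set of 1 now {0, 1, 6, 9}
Step 7: union(6, 5) -> merged; set of 6 now {0, 1, 5, 6, 9}
Step 8: union(3, 10) -> already same set; set of 3 now {3, 10}
Step 9: find(7) -> no change; set of 7 is {7}
Step 10: union(6, 2) -> merged; set of 6 now {0, 1, 2, 5, 6, 8, 9}
Step 11: union(6, 0) -> already same set; set of 6 now {0, 1, 2, 5, 6, 8, 9}
Step 12: union(2, 0) -> already same set; set of 2 now {0, 1, 2, 5, 6, 8, 9}
Step 13: find(5) -> no change; set of 5 is {0, 1, 2, 5, 6, 8, 9}
Step 14: union(2, 10) -> merged; set of 2 now {0, 1, 2, 3, 5, 6, 8, 9, 10}
Step 15: union(11, 1) -> merged; set of 11 now {0, 1, 2, 3, 5, 6, 8, 9, 10, 11}
Step 16: find(3) -> no change; set of 3 is {0, 1, 2, 3, 5, 6, 8, 9, 10, 11}
Step 17: union(4, 0) -> merged; set of 4 now {0, 1, 2, 3, 4, 5, 6, 8, 9, 10, 11}
Component of 8: {0, 1, 2, 3, 4, 5, 6, 8, 9, 10, 11}

Answer: 0, 1, 2, 3, 4, 5, 6, 8, 9, 10, 11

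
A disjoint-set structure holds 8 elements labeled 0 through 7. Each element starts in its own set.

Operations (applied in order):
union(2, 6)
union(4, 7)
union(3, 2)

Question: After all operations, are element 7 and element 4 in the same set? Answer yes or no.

Answer: yes

Derivation:
Step 1: union(2, 6) -> merged; set of 2 now {2, 6}
Step 2: union(4, 7) -> merged; set of 4 now {4, 7}
Step 3: union(3, 2) -> merged; set of 3 now {2, 3, 6}
Set of 7: {4, 7}; 4 is a member.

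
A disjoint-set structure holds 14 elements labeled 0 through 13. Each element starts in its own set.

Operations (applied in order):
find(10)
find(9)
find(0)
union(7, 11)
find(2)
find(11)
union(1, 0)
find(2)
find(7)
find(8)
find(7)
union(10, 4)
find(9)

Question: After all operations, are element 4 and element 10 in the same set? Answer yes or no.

Answer: yes

Derivation:
Step 1: find(10) -> no change; set of 10 is {10}
Step 2: find(9) -> no change; set of 9 is {9}
Step 3: find(0) -> no change; set of 0 is {0}
Step 4: union(7, 11) -> merged; set of 7 now {7, 11}
Step 5: find(2) -> no change; set of 2 is {2}
Step 6: find(11) -> no change; set of 11 is {7, 11}
Step 7: union(1, 0) -> merged; set of 1 now {0, 1}
Step 8: find(2) -> no change; set of 2 is {2}
Step 9: find(7) -> no change; set of 7 is {7, 11}
Step 10: find(8) -> no change; set of 8 is {8}
Step 11: find(7) -> no change; set of 7 is {7, 11}
Step 12: union(10, 4) -> merged; set of 10 now {4, 10}
Step 13: find(9) -> no change; set of 9 is {9}
Set of 4: {4, 10}; 10 is a member.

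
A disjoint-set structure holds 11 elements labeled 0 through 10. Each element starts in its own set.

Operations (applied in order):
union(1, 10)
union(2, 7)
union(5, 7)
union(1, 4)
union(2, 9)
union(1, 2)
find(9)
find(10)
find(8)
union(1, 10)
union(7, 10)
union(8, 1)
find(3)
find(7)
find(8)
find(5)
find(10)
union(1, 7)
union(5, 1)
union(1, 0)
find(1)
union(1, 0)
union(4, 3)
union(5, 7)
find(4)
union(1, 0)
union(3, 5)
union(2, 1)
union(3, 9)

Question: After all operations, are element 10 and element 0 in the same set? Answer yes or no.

Answer: yes

Derivation:
Step 1: union(1, 10) -> merged; set of 1 now {1, 10}
Step 2: union(2, 7) -> merged; set of 2 now {2, 7}
Step 3: union(5, 7) -> merged; set of 5 now {2, 5, 7}
Step 4: union(1, 4) -> merged; set of 1 now {1, 4, 10}
Step 5: union(2, 9) -> merged; set of 2 now {2, 5, 7, 9}
Step 6: union(1, 2) -> merged; set of 1 now {1, 2, 4, 5, 7, 9, 10}
Step 7: find(9) -> no change; set of 9 is {1, 2, 4, 5, 7, 9, 10}
Step 8: find(10) -> no change; set of 10 is {1, 2, 4, 5, 7, 9, 10}
Step 9: find(8) -> no change; set of 8 is {8}
Step 10: union(1, 10) -> already same set; set of 1 now {1, 2, 4, 5, 7, 9, 10}
Step 11: union(7, 10) -> already same set; set of 7 now {1, 2, 4, 5, 7, 9, 10}
Step 12: union(8, 1) -> merged; set of 8 now {1, 2, 4, 5, 7, 8, 9, 10}
Step 13: find(3) -> no change; set of 3 is {3}
Step 14: find(7) -> no change; set of 7 is {1, 2, 4, 5, 7, 8, 9, 10}
Step 15: find(8) -> no change; set of 8 is {1, 2, 4, 5, 7, 8, 9, 10}
Step 16: find(5) -> no change; set of 5 is {1, 2, 4, 5, 7, 8, 9, 10}
Step 17: find(10) -> no change; set of 10 is {1, 2, 4, 5, 7, 8, 9, 10}
Step 18: union(1, 7) -> already same set; set of 1 now {1, 2, 4, 5, 7, 8, 9, 10}
Step 19: union(5, 1) -> already same set; set of 5 now {1, 2, 4, 5, 7, 8, 9, 10}
Step 20: union(1, 0) -> merged; set of 1 now {0, 1, 2, 4, 5, 7, 8, 9, 10}
Step 21: find(1) -> no change; set of 1 is {0, 1, 2, 4, 5, 7, 8, 9, 10}
Step 22: union(1, 0) -> already same set; set of 1 now {0, 1, 2, 4, 5, 7, 8, 9, 10}
Step 23: union(4, 3) -> merged; set of 4 now {0, 1, 2, 3, 4, 5, 7, 8, 9, 10}
Step 24: union(5, 7) -> already same set; set of 5 now {0, 1, 2, 3, 4, 5, 7, 8, 9, 10}
Step 25: find(4) -> no change; set of 4 is {0, 1, 2, 3, 4, 5, 7, 8, 9, 10}
Step 26: union(1, 0) -> already same set; set of 1 now {0, 1, 2, 3, 4, 5, 7, 8, 9, 10}
Step 27: union(3, 5) -> already same set; set of 3 now {0, 1, 2, 3, 4, 5, 7, 8, 9, 10}
Step 28: union(2, 1) -> already same set; set of 2 now {0, 1, 2, 3, 4, 5, 7, 8, 9, 10}
Step 29: union(3, 9) -> already same set; set of 3 now {0, 1, 2, 3, 4, 5, 7, 8, 9, 10}
Set of 10: {0, 1, 2, 3, 4, 5, 7, 8, 9, 10}; 0 is a member.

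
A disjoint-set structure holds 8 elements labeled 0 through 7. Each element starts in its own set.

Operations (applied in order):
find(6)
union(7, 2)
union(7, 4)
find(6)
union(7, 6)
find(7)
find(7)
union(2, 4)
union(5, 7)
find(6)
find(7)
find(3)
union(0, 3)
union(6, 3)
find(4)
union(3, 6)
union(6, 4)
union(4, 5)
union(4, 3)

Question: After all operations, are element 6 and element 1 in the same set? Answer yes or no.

Answer: no

Derivation:
Step 1: find(6) -> no change; set of 6 is {6}
Step 2: union(7, 2) -> merged; set of 7 now {2, 7}
Step 3: union(7, 4) -> merged; set of 7 now {2, 4, 7}
Step 4: find(6) -> no change; set of 6 is {6}
Step 5: union(7, 6) -> merged; set of 7 now {2, 4, 6, 7}
Step 6: find(7) -> no change; set of 7 is {2, 4, 6, 7}
Step 7: find(7) -> no change; set of 7 is {2, 4, 6, 7}
Step 8: union(2, 4) -> already same set; set of 2 now {2, 4, 6, 7}
Step 9: union(5, 7) -> merged; set of 5 now {2, 4, 5, 6, 7}
Step 10: find(6) -> no change; set of 6 is {2, 4, 5, 6, 7}
Step 11: find(7) -> no change; set of 7 is {2, 4, 5, 6, 7}
Step 12: find(3) -> no change; set of 3 is {3}
Step 13: union(0, 3) -> merged; set of 0 now {0, 3}
Step 14: union(6, 3) -> merged; set of 6 now {0, 2, 3, 4, 5, 6, 7}
Step 15: find(4) -> no change; set of 4 is {0, 2, 3, 4, 5, 6, 7}
Step 16: union(3, 6) -> already same set; set of 3 now {0, 2, 3, 4, 5, 6, 7}
Step 17: union(6, 4) -> already same set; set of 6 now {0, 2, 3, 4, 5, 6, 7}
Step 18: union(4, 5) -> already same set; set of 4 now {0, 2, 3, 4, 5, 6, 7}
Step 19: union(4, 3) -> already same set; set of 4 now {0, 2, 3, 4, 5, 6, 7}
Set of 6: {0, 2, 3, 4, 5, 6, 7}; 1 is not a member.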